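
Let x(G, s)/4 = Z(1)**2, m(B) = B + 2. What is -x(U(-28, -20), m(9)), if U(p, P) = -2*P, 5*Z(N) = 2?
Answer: -16/25 ≈ -0.64000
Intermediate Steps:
Z(N) = 2/5 (Z(N) = (1/5)*2 = 2/5)
m(B) = 2 + B
x(G, s) = 16/25 (x(G, s) = 4*(2/5)**2 = 4*(4/25) = 16/25)
-x(U(-28, -20), m(9)) = -1*16/25 = -16/25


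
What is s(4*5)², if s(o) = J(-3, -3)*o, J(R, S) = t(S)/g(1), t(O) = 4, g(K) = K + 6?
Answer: 6400/49 ≈ 130.61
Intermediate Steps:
g(K) = 6 + K
J(R, S) = 4/7 (J(R, S) = 4/(6 + 1) = 4/7)
s(o) = 4*o/7
s(4*5)² = (4*(4*5)/7)² = ((4/7)*20)² = (80/7)² = 6400/49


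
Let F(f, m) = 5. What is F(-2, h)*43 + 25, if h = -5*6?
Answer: 240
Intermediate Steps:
h = -30
F(-2, h)*43 + 25 = 5*43 + 25 = 215 + 25 = 240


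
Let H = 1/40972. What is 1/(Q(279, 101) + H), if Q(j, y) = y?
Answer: 40972/4138173 ≈ 0.0099010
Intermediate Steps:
H = 1/40972 ≈ 2.4407e-5
1/(Q(279, 101) + H) = 1/(101 + 1/40972) = 1/(4138173/40972) = 40972/4138173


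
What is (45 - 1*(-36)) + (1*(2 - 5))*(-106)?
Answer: 399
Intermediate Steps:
(45 - 1*(-36)) + (1*(2 - 5))*(-106) = (45 + 36) + (1*(-3))*(-106) = 81 - 3*(-106) = 81 + 318 = 399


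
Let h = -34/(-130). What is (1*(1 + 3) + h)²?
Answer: 76729/4225 ≈ 18.161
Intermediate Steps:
h = 17/65 (h = -34*(-1/130) = 17/65 ≈ 0.26154)
(1*(1 + 3) + h)² = (1*(1 + 3) + 17/65)² = (1*4 + 17/65)² = (4 + 17/65)² = (277/65)² = 76729/4225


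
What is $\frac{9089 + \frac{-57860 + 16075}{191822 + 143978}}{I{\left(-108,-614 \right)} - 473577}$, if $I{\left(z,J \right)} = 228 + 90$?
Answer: $- \frac{610408883}{31784074440} \approx -0.019205$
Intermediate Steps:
$I{\left(z,J \right)} = 318$
$\frac{9089 + \frac{-57860 + 16075}{191822 + 143978}}{I{\left(-108,-614 \right)} - 473577} = \frac{9089 + \frac{-57860 + 16075}{191822 + 143978}}{318 - 473577} = \frac{9089 - \frac{41785}{335800}}{-473259} = \left(9089 - \frac{8357}{67160}\right) \left(- \frac{1}{473259}\right) = \frac{610408883}{67160} \left(- \frac{1}{473259}\right) = - \frac{610408883}{31784074440}$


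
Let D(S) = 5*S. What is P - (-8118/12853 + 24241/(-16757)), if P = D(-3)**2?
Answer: 48907590124/215377721 ≈ 227.08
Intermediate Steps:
P = 225 (P = (5*(-3))**2 = (-15)**2 = 225)
P - (-8118/12853 + 24241/(-16757)) = 225 - (-8118/12853 + 24241/(-16757)) = 225 - (-8118*1/12853 + 24241*(-1/16757)) = 225 - (-8118/12853 - 24241/16757) = 225 - 1*(-447602899/215377721) = 225 + 447602899/215377721 = 48907590124/215377721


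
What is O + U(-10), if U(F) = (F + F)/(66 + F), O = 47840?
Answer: 669755/14 ≈ 47840.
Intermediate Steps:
U(F) = 2*F/(66 + F) (U(F) = (2*F)/(66 + F) = 2*F/(66 + F))
O + U(-10) = 47840 + 2*(-10)/(66 - 10) = 47840 + 2*(-10)/56 = 47840 + 2*(-10)*(1/56) = 47840 - 5/14 = 669755/14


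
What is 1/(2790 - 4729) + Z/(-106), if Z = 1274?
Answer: -1235196/102767 ≈ -12.019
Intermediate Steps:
1/(2790 - 4729) + Z/(-106) = 1/(2790 - 4729) + 1274/(-106) = 1/(-1939) + 1274*(-1/106) = -1/1939 - 637/53 = -1235196/102767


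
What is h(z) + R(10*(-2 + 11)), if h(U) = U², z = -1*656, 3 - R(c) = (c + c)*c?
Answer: 414139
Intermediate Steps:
R(c) = 3 - 2*c² (R(c) = 3 - (c + c)*c = 3 - 2*c*c = 3 - 2*c²)
z = -656
h(z) + R(10*(-2 + 11)) = (-656)² + (3 - 2*100*(-2 + 11)²) = 430336 + (3 - 2*(10*9)²) = 430336 + (3 - 2*90²) = 430336 + (3 - 2*8100) = 430336 + (3 - 16200) = 430336 - 16197 = 414139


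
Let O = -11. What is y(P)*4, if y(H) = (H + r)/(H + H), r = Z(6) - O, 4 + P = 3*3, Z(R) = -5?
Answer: 22/5 ≈ 4.4000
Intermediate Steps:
P = 5 (P = -4 + 3*3 = -4 + 9 = 5)
r = 6 (r = -5 - 1*(-11) = -5 + 11 = 6)
y(H) = (6 + H)/(2*H) (y(H) = (H + 6)/(H + H) = (6 + H)/((2*H)) = (6 + H)*(1/(2*H)) = (6 + H)/(2*H))
y(P)*4 = ((1/2)*(6 + 5)/5)*4 = ((1/2)*(1/5)*11)*4 = (11/10)*4 = 22/5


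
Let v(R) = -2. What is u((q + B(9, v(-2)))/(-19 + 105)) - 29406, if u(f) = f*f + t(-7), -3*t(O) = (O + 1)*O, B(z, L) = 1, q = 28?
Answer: -217589479/7396 ≈ -29420.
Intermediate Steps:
t(O) = -O*(1 + O)/3 (t(O) = -(O + 1)*O/3 = -(1 + O)*O/3 = -O*(1 + O)/3)
u(f) = -14 + f² (u(f) = f*f - ⅓*(-7)*(1 - 7) = f² - ⅓*(-7)*(-6) = f² - 14 = -14 + f²)
u((q + B(9, v(-2)))/(-19 + 105)) - 29406 = (-14 + ((28 + 1)/(-19 + 105))²) - 29406 = (-14 + (29/86)²) - 29406 = (-14 + 841/7396) - 29406 = -102703/7396 - 29406 = -217589479/7396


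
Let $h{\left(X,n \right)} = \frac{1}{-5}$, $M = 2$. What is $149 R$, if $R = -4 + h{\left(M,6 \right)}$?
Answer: $- \frac{3129}{5} \approx -625.8$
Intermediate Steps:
$h{\left(X,n \right)} = - \frac{1}{5}$
$R = - \frac{21}{5}$ ($R = -4 - \frac{1}{5} = - \frac{21}{5} \approx -4.2$)
$149 R = 149 \left(- \frac{21}{5}\right) = - \frac{3129}{5}$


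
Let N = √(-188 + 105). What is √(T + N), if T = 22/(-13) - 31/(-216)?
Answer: √(-339222 + 219024*I*√83)/468 ≈ 1.9612 + 2.3227*I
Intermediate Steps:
N = I*√83 (N = √(-83) = I*√83 ≈ 9.1104*I)
T = -4349/2808 (T = 22*(-1/13) - 31*(-1/216) = -22/13 + 31/216 = -4349/2808 ≈ -1.5488)
√(T + N) = √(-4349/2808 + I*√83)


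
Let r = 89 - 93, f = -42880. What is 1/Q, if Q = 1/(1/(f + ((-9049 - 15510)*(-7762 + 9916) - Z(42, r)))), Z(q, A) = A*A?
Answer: -1/52942982 ≈ -1.8888e-8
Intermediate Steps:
r = -4
Z(q, A) = A**2
Q = -52942982 (Q = 1/(1/(-42880 + ((-9049 - 15510)*(-7762 + 9916) - 1*(-4)**2))) = 1/(1/(-42880 + (-24559*2154 - 1*16))) = 1/(1/(-42880 + (-52900086 - 16))) = 1/(1/(-42880 - 52900102)) = 1/(1/(-52942982)) = 1/(-1/52942982) = -52942982)
1/Q = 1/(-52942982) = -1/52942982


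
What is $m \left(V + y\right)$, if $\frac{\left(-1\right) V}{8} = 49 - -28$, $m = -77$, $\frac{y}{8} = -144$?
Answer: $136136$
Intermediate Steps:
$y = -1152$ ($y = 8 \left(-144\right) = -1152$)
$V = -616$ ($V = - 8 \left(49 - -28\right) = - 8 \left(49 + 28\right) = \left(-8\right) 77 = -616$)
$m \left(V + y\right) = - 77 \left(-616 - 1152\right) = \left(-77\right) \left(-1768\right) = 136136$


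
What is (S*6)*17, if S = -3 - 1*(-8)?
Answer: 510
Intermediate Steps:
S = 5 (S = -3 + 8 = 5)
(S*6)*17 = (5*6)*17 = 30*17 = 510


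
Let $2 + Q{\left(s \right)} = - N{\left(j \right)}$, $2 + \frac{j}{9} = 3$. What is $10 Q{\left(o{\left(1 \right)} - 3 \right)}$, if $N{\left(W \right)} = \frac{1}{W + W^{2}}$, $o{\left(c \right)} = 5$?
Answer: $- \frac{181}{9} \approx -20.111$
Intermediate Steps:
$j = 9$ ($j = -18 + 9 \cdot 3 = -18 + 27 = 9$)
$Q{\left(s \right)} = - \frac{181}{90}$ ($Q{\left(s \right)} = -2 - \frac{1}{9 \left(1 + 9\right)} = -2 - \frac{1}{9 \cdot 10} = -2 - \frac{1}{9} \cdot \frac{1}{10} = -2 - \frac{1}{90} = - \frac{181}{90}$)
$10 Q{\left(o{\left(1 \right)} - 3 \right)} = 10 \left(- \frac{181}{90}\right) = - \frac{181}{9}$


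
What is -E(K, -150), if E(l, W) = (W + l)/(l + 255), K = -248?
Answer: 398/7 ≈ 56.857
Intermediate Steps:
E(l, W) = (W + l)/(255 + l)
-E(K, -150) = -(-150 - 248)/(255 - 248) = -(-398)/7 = -1*(-398/7) = 398/7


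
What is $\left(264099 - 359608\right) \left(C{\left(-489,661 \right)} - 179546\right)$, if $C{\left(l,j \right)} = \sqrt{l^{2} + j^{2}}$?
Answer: $17148258914 - 95509 \sqrt{676042} \approx 1.707 \cdot 10^{10}$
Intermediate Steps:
$C{\left(l,j \right)} = \sqrt{j^{2} + l^{2}}$
$\left(264099 - 359608\right) \left(C{\left(-489,661 \right)} - 179546\right) = \left(264099 - 359608\right) \left(\sqrt{661^{2} + \left(-489\right)^{2}} - 179546\right) = \left(264099 - 359608\right) \left(\sqrt{436921 + 239121} - 179546\right) = \left(264099 - 359608\right) \left(\sqrt{676042} - 179546\right) = - 95509 \left(-179546 + \sqrt{676042}\right) = 17148258914 - 95509 \sqrt{676042}$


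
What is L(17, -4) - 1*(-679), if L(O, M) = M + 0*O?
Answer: 675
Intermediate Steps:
L(O, M) = M (L(O, M) = M + 0 = M)
L(17, -4) - 1*(-679) = -4 - 1*(-679) = -4 + 679 = 675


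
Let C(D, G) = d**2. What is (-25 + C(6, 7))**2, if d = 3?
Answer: 256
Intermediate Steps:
C(D, G) = 9 (C(D, G) = 3**2 = 9)
(-25 + C(6, 7))**2 = (-25 + 9)**2 = (-16)**2 = 256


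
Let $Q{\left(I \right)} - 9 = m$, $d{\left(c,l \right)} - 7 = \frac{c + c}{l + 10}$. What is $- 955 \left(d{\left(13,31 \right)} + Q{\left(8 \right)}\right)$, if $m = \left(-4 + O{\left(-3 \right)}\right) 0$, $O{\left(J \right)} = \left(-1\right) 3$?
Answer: $- \frac{651310}{41} \approx -15886.0$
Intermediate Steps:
$O{\left(J \right)} = -3$
$d{\left(c,l \right)} = 7 + \frac{2 c}{10 + l}$ ($d{\left(c,l \right)} = 7 + \frac{c + c}{l + 10} = 7 + \frac{2 c}{10 + l}$)
$m = 0$ ($m = \left(-4 - 3\right) 0 = \left(-7\right) 0 = 0$)
$Q{\left(I \right)} = 9$ ($Q{\left(I \right)} = 9 + 0 = 9$)
$- 955 \left(d{\left(13,31 \right)} + Q{\left(8 \right)}\right) = - 955 \left(\frac{70 + 2 \cdot 13 + 7 \cdot 31}{10 + 31} + 9\right) = - 955 \left(\frac{70 + 26 + 217}{41} + 9\right) = - 955 \left(\frac{1}{41} \cdot 313 + 9\right) = - 955 \left(\frac{313}{41} + 9\right) = \left(-955\right) \frac{682}{41} = - \frac{651310}{41}$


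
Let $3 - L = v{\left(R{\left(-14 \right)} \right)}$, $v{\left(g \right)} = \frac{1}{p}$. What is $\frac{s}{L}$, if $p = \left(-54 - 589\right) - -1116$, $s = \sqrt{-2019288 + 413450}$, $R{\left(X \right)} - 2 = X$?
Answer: $\frac{6149 i \sqrt{9502}}{1418} \approx 422.7 i$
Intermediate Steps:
$R{\left(X \right)} = 2 + X$
$s = 13 i \sqrt{9502}$ ($s = \sqrt{-1605838} = 13 i \sqrt{9502} \approx 1267.2 i$)
$p = 473$ ($p = -643 + 1116 = 473$)
$v{\left(g \right)} = \frac{1}{473}$
$L = \frac{1418}{473}$ ($L = 3 - \frac{1}{473} = \frac{1418}{473} \approx 2.9979$)
$\frac{s}{L} = \frac{13 i \sqrt{9502}}{\frac{1418}{473}} = 13 i \sqrt{9502} \cdot \frac{473}{1418} = \frac{6149 i \sqrt{9502}}{1418}$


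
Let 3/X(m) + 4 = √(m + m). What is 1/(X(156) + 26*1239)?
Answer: 1059484/34130260527 - 2*√78/102390781581 ≈ 3.1042e-5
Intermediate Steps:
X(m) = 3/(-4 + √2*√m) (X(m) = 3/(-4 + √(m + m)) = 3/(-4 + √(2*m)) = 3/(-4 + √2*√m))
1/(X(156) + 26*1239) = 1/(3/(-4 + √2*√156) + 26*1239) = 1/(3/(-4 + √2*(2*√39)) + 32214) = 1/(3/(-4 + 2*√78) + 32214) = 1/(32214 + 3/(-4 + 2*√78))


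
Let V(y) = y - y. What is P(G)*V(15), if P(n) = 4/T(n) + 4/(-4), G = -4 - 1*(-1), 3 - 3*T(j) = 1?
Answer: 0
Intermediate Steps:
T(j) = ⅔ (T(j) = 1 - ⅓*1 = 1 - ⅓ = ⅔)
G = -3 (G = -4 + 1 = -3)
V(y) = 0
P(n) = 5 (P(n) = 4/(⅔) + 4/(-4) = 4*(3/2) + 4*(-¼) = 6 - 1 = 5)
P(G)*V(15) = 5*0 = 0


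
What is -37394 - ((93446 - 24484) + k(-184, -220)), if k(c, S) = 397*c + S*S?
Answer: -81708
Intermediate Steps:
k(c, S) = S² + 397*c (k(c, S) = 397*c + S² = S² + 397*c)
-37394 - ((93446 - 24484) + k(-184, -220)) = -37394 - ((93446 - 24484) + ((-220)² + 397*(-184))) = -37394 - (68962 + (48400 - 73048)) = -37394 - (68962 - 24648) = -37394 - 1*44314 = -37394 - 44314 = -81708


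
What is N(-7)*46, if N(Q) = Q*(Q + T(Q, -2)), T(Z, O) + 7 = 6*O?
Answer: 8372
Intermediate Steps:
T(Z, O) = -7 + 6*O
N(Q) = Q*(-19 + Q) (N(Q) = Q*(Q + (-7 + 6*(-2))) = Q*(Q + (-7 - 12)) = Q*(Q - 19) = Q*(-19 + Q))
N(-7)*46 = -7*(-19 - 7)*46 = -7*(-26)*46 = 182*46 = 8372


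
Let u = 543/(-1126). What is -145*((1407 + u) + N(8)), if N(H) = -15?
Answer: -227193105/1126 ≈ -2.0177e+5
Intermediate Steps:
u = -543/1126 (u = 543*(-1/1126) = -543/1126 ≈ -0.48224)
-145*((1407 + u) + N(8)) = -145*((1407 - 543/1126) - 15) = -145*(1583739/1126 - 15) = -145*1566849/1126 = -227193105/1126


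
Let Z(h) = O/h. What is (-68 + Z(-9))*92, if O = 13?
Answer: -57500/9 ≈ -6388.9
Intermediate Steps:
Z(h) = 13/h
(-68 + Z(-9))*92 = (-68 + 13/(-9))*92 = (-68 + 13*(-⅑))*92 = (-68 - 13/9)*92 = -625/9*92 = -57500/9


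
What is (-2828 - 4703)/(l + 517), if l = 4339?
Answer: -7531/4856 ≈ -1.5509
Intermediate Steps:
(-2828 - 4703)/(l + 517) = (-2828 - 4703)/(4339 + 517) = -7531/4856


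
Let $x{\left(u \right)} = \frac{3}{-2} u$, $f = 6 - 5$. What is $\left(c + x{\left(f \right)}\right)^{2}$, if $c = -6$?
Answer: $\frac{225}{4} \approx 56.25$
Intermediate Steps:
$f = 1$ ($f = 6 - 5 = 1$)
$x{\left(u \right)} = - \frac{3 u}{2}$ ($x{\left(u \right)} = 3 \left(- \frac{1}{2}\right) u = - \frac{3 u}{2}$)
$\left(c + x{\left(f \right)}\right)^{2} = \left(-6 - \frac{3}{2}\right)^{2} = \left(- \frac{15}{2}\right)^{2} = \frac{225}{4}$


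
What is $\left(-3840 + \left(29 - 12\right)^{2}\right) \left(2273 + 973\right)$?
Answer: $-11526546$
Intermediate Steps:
$\left(-3840 + \left(29 - 12\right)^{2}\right) \left(2273 + 973\right) = \left(-3840 + 17^{2}\right) 3246 = \left(-3840 + 289\right) 3246 = \left(-3551\right) 3246 = -11526546$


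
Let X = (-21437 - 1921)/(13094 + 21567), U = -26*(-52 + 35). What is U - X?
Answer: 15343520/34661 ≈ 442.67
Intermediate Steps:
U = 442 (U = -26*(-17) = 442)
X = -23358/34661 ≈ -0.67390
U - X = 442 - 1*(-23358/34661) = 442 + 23358/34661 = 15343520/34661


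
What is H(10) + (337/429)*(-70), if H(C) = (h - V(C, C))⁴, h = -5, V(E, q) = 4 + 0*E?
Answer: 2791079/429 ≈ 6506.0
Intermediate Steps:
V(E, q) = 4 (V(E, q) = 4 + 0 = 4)
H(C) = 6561 (H(C) = (-5 - 1*4)⁴ = (-5 - 4)⁴ = (-9)⁴ = 6561)
H(10) + (337/429)*(-70) = 6561 + (337/429)*(-70) = 6561 - 23590/429 = 2791079/429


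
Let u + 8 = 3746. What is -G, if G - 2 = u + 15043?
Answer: -18783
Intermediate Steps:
u = 3738 (u = -8 + 3746 = 3738)
G = 18783 (G = 2 + (3738 + 15043) = 2 + 18781 = 18783)
-G = -1*18783 = -18783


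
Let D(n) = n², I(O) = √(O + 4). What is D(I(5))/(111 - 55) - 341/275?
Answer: -1511/1400 ≈ -1.0793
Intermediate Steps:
I(O) = √(4 + O)
D(I(5))/(111 - 55) - 341/275 = (√(4 + 5))²/(111 - 55) - 341/275 = (√9)²/56 - 341*1/275 = 3²*(1/56) - 31/25 = 9*(1/56) - 31/25 = 9/56 - 31/25 = -1511/1400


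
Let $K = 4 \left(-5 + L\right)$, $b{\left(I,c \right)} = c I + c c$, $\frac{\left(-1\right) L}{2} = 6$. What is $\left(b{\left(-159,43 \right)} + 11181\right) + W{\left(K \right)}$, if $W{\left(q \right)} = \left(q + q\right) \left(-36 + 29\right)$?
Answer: $7145$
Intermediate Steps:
$L = -12$ ($L = \left(-2\right) 6 = -12$)
$b{\left(I,c \right)} = c^{2} + I c$ ($b{\left(I,c \right)} = I c + c^{2} = c^{2} + I c$)
$K = -68$ ($K = 4 \left(-5 - 12\right) = 4 \left(-17\right) = -68$)
$W{\left(q \right)} = - 14 q$ ($W{\left(q \right)} = 2 q \left(-7\right) = - 14 q$)
$\left(b{\left(-159,43 \right)} + 11181\right) + W{\left(K \right)} = \left(43 \left(-159 + 43\right) + 11181\right) - -952 = \left(43 \left(-116\right) + 11181\right) + 952 = \left(-4988 + 11181\right) + 952 = 6193 + 952 = 7145$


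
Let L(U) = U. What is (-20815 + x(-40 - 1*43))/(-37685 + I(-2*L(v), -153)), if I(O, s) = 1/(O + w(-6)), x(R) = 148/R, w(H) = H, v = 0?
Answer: 10366758/18767213 ≈ 0.55239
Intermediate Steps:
I(O, s) = 1/(-6 + O) (I(O, s) = 1/(O - 6) = 1/(-6 + O))
(-20815 + x(-40 - 1*43))/(-37685 + I(-2*L(v), -153)) = (-20815 + 148/(-40 - 1*43))/(-37685 + 1/(-6 - 2*0)) = (-20815 + 148/(-40 - 43))/(-37685 + 1/(-6 + 0)) = (-20815 + 148/(-83))/(-37685 + 1/(-6)) = (-20815 + 148*(-1/83))/(-37685 - 1/6) = (-20815 - 148/83)/(-226111/6) = -1727793/83*(-6/226111) = 10366758/18767213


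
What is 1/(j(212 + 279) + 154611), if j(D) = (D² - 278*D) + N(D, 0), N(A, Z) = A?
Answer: 1/259685 ≈ 3.8508e-6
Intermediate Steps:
j(D) = D² - 277*D (j(D) = (D² - 278*D) + D = D² - 277*D)
1/(j(212 + 279) + 154611) = 1/((212 + 279)*(-277 + (212 + 279)) + 154611) = 1/(491*(-277 + 491) + 154611) = 1/(491*214 + 154611) = 1/(105074 + 154611) = 1/259685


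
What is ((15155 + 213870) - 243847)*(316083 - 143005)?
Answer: -2565362116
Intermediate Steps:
((15155 + 213870) - 243847)*(316083 - 143005) = (229025 - 243847)*173078 = -14822*173078 = -2565362116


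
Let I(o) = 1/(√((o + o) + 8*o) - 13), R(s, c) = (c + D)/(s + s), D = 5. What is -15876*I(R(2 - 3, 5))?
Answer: 68796/73 + 26460*I*√2/73 ≈ 942.41 + 512.6*I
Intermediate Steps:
R(s, c) = (5 + c)/(2*s) (R(s, c) = (c + 5)/(s + s) = (5 + c)/((2*s)) = (5 + c)*(1/(2*s)) = (5 + c)/(2*s))
I(o) = 1/(-13 + √10*√o) (I(o) = 1/(√(2*o + 8*o) - 13) = 1/(√(10*o) - 13) = 1/(√10*√o - 13) = 1/(-13 + √10*√o))
-15876*I(R(2 - 3, 5)) = -15876/(-13 + √10*√((5 + 5)/(2*(2 - 3)))) = -15876/(-13 + √10*√((½)*10/(-1))) = -15876/(-13 + √10*√((½)*(-1)*10)) = -15876/(-13 + √10*√(-5)) = -15876/(-13 + √10*(I*√5)) = -15876/(-13 + 5*I*√2)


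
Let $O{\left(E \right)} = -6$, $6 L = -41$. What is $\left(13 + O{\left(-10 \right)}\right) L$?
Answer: $- \frac{287}{6} \approx -47.833$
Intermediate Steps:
$L = - \frac{41}{6}$ ($L = \frac{1}{6} \left(-41\right) = - \frac{41}{6} \approx -6.8333$)
$\left(13 + O{\left(-10 \right)}\right) L = \left(13 - 6\right) \left(- \frac{41}{6}\right) = 7 \left(- \frac{41}{6}\right) = - \frac{287}{6}$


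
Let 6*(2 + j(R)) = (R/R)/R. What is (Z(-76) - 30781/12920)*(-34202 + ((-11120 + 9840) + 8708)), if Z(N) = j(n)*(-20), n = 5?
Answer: -19173088979/19380 ≈ -9.8932e+5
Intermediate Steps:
j(R) = -2 + 1/(6*R) (j(R) = -2 + ((R/R)/R)/6 = -2 + (1/R)/6 = -2 + 1/(6*R))
Z(N) = 118/3 (Z(N) = (-2 + (1/6)/5)*(-20) = (-2 + (1/6)*(1/5))*(-20) = (-2 + 1/30)*(-20) = -59/30*(-20) = 118/3)
(Z(-76) - 30781/12920)*(-34202 + ((-11120 + 9840) + 8708)) = (118/3 - 30781/12920)*(-34202 + ((-11120 + 9840) + 8708)) = (118/3 - 30781*1/12920)*(-34202 + (-1280 + 8708)) = (118/3 - 30781/12920)*(-34202 + 7428) = (1432217/38760)*(-26774) = -19173088979/19380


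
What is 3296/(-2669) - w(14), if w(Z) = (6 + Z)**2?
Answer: -1070896/2669 ≈ -401.23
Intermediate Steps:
3296/(-2669) - w(14) = 3296/(-2669) - (6 + 14)**2 = 3296*(-1/2669) - 1*20**2 = -3296/2669 - 1*400 = -3296/2669 - 400 = -1070896/2669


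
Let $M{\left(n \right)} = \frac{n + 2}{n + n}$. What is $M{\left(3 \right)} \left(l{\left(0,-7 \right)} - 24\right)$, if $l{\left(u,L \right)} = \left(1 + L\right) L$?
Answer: $15$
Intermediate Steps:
$l{\left(u,L \right)} = L \left(1 + L\right)$
$M{\left(n \right)} = \frac{2 + n}{2 n}$
$M{\left(3 \right)} \left(l{\left(0,-7 \right)} - 24\right) = \frac{2 + 3}{2 \cdot 3} \left(- 7 \left(1 - 7\right) - 24\right) = \frac{1}{2} \cdot \frac{1}{3} \cdot 5 \left(\left(-7\right) \left(-6\right) - 24\right) = \frac{5 \left(42 - 24\right)}{6} = \frac{5}{6} \cdot 18 = 15$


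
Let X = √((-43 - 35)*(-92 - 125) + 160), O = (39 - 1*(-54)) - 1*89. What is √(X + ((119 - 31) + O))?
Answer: √(92 + √17086) ≈ 14.924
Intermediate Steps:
O = 4 (O = (39 + 54) - 89 = 93 - 89 = 4)
X = √17086 (X = √(-78*(-217) + 160) = √(16926 + 160) = √17086 ≈ 130.71)
√(X + ((119 - 31) + O)) = √(√17086 + ((119 - 31) + 4)) = √(√17086 + (88 + 4)) = √(√17086 + 92) = √(92 + √17086)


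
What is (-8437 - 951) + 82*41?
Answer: -6026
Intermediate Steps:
(-8437 - 951) + 82*41 = -9388 + 3362 = -6026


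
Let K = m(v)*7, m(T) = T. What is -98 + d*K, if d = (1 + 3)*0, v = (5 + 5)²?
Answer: -98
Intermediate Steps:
v = 100 (v = 10² = 100)
d = 0 (d = 4*0 = 0)
K = 700 (K = 100*7 = 700)
-98 + d*K = -98 + 0*700 = -98 + 0 = -98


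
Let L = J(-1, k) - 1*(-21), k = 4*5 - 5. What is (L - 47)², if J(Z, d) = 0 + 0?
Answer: 676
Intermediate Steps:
k = 15 (k = 20 - 5 = 15)
J(Z, d) = 0
L = 21 (L = 0 - 1*(-21) = 0 + 21 = 21)
(L - 47)² = (21 - 47)² = (-26)² = 676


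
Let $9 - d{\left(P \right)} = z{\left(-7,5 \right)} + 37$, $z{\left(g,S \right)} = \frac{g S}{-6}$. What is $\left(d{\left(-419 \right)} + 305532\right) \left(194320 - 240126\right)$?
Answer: $- \frac{41980947067}{3} \approx -1.3994 \cdot 10^{10}$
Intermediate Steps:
$z{\left(g,S \right)} = - \frac{S g}{6}$ ($z{\left(g,S \right)} = S g \left(- \frac{1}{6}\right) = - \frac{S g}{6}$)
$d{\left(P \right)} = - \frac{203}{6}$ ($d{\left(P \right)} = 9 - \left(\left(- \frac{1}{6}\right) 5 \left(-7\right) + 37\right) = 9 - \left(\frac{35}{6} + 37\right) = 9 - \frac{257}{6} = - \frac{203}{6}$)
$\left(d{\left(-419 \right)} + 305532\right) \left(194320 - 240126\right) = \left(- \frac{203}{6} + 305532\right) \left(194320 - 240126\right) = \frac{1832989}{6} \left(-45806\right) = - \frac{41980947067}{3}$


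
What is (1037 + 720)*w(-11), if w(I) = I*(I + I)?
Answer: 425194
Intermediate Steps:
w(I) = 2*I**2 (w(I) = I*(2*I) = 2*I**2)
(1037 + 720)*w(-11) = (1037 + 720)*(2*(-11)**2) = 1757*(2*121) = 1757*242 = 425194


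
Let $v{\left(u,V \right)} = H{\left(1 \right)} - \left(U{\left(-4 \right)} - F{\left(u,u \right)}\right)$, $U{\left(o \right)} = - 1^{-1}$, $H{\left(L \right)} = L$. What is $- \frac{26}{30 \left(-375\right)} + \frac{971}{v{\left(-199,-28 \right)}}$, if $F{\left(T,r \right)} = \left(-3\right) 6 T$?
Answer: $\frac{5508467}{20160000} \approx 0.27324$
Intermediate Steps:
$F{\left(T,r \right)} = - 18 T$
$U{\left(o \right)} = -1$ ($U{\left(o \right)} = \left(-1\right) 1 = -1$)
$v{\left(u,V \right)} = 2 - 18 u$ ($v{\left(u,V \right)} = 1 - \left(-1 - - 18 u\right) = 1 - \left(-1 + 18 u\right) = 2 - 18 u$)
$- \frac{26}{30 \left(-375\right)} + \frac{971}{v{\left(-199,-28 \right)}} = - \frac{26}{30 \left(-375\right)} + \frac{971}{2 - -3582} = - \frac{26}{-11250} + \frac{971}{2 + 3582} = \left(-26\right) \left(- \frac{1}{11250}\right) + \frac{971}{3584} = \frac{13}{5625} + 971 \cdot \frac{1}{3584} = \frac{13}{5625} + \frac{971}{3584} = \frac{5508467}{20160000}$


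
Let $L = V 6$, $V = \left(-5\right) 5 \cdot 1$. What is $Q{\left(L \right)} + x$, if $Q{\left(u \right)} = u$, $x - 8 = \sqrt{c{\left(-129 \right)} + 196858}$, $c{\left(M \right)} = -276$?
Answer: $-142 + \sqrt{196582} \approx 301.38$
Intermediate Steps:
$V = -25$ ($V = \left(-25\right) 1 = -25$)
$x = 8 + \sqrt{196582}$ ($x = 8 + \sqrt{-276 + 196858} = 8 + \sqrt{196582} \approx 451.38$)
$L = -150$ ($L = \left(-25\right) 6 = -150$)
$Q{\left(L \right)} + x = -150 + \left(8 + \sqrt{196582}\right) = -142 + \sqrt{196582}$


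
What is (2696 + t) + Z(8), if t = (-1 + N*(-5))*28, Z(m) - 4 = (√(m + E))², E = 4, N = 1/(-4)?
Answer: 2719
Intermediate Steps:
N = -¼ ≈ -0.25000
Z(m) = 8 + m (Z(m) = 4 + (√(m + 4))² = 4 + (√(4 + m))² = 4 + (4 + m) = 8 + m)
t = 7 (t = (-1 - ¼*(-5))*28 = (-1 + 5/4)*28 = (¼)*28 = 7)
(2696 + t) + Z(8) = (2696 + 7) + (8 + 8) = 2703 + 16 = 2719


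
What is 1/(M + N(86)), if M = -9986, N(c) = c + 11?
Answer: -1/9889 ≈ -0.00010112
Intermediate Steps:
N(c) = 11 + c
1/(M + N(86)) = 1/(-9986 + (11 + 86)) = 1/(-9986 + 97) = 1/(-9889) = -1/9889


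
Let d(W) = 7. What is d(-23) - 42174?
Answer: -42167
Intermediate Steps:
d(-23) - 42174 = 7 - 42174 = -42167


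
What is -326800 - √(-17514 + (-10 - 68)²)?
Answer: -326800 - 3*I*√1270 ≈ -3.268e+5 - 106.91*I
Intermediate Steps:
-326800 - √(-17514 + (-10 - 68)²) = -326800 - √(-17514 + (-78)²) = -326800 - √(-17514 + 6084) = -326800 - √(-11430) = -326800 - 3*I*√1270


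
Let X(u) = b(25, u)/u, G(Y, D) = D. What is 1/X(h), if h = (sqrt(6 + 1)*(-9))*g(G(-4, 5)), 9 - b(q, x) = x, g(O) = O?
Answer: -175/174 + 5*sqrt(7)/174 ≈ -0.92972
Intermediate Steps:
b(q, x) = 9 - x
h = -45*sqrt(7) (h = (sqrt(6 + 1)*(-9))*5 = (sqrt(7)*(-9))*5 = -9*sqrt(7)*5 = -45*sqrt(7) ≈ -119.06)
X(u) = (9 - u)/u
1/X(h) = 1/((9 - (-45)*sqrt(7))/((-45*sqrt(7)))) = 1/((-sqrt(7)/315)*(9 + 45*sqrt(7))) = 1/(-sqrt(7)*(9 + 45*sqrt(7))/315) = -45*sqrt(7)/(9 + 45*sqrt(7))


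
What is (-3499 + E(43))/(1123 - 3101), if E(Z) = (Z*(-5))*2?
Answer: 3929/1978 ≈ 1.9863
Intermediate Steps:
E(Z) = -10*Z (E(Z) = -5*Z*2 = -10*Z)
(-3499 + E(43))/(1123 - 3101) = (-3499 - 10*43)/(1123 - 3101) = (-3499 - 430)/(-1978) = -3929*(-1/1978) = 3929/1978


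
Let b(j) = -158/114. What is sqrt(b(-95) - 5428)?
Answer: 5*I*sqrt(705603)/57 ≈ 73.684*I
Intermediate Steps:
b(j) = -79/57 (b(j) = -158*1/114 = -79/57)
sqrt(b(-95) - 5428) = sqrt(-79/57 - 5428) = sqrt(-309475/57) = 5*I*sqrt(705603)/57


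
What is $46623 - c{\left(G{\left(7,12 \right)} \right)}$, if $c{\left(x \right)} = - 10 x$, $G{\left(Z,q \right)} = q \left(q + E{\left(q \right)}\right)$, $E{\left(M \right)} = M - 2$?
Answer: $49263$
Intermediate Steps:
$E{\left(M \right)} = -2 + M$ ($E{\left(M \right)} = M - 2 = -2 + M$)
$G{\left(Z,q \right)} = q \left(-2 + 2 q\right)$ ($G{\left(Z,q \right)} = q \left(q + \left(-2 + q\right)\right) = q \left(-2 + 2 q\right)$)
$46623 - c{\left(G{\left(7,12 \right)} \right)} = 46623 - - 10 \cdot 2 \cdot 12 \left(-1 + 12\right) = 46623 - - 10 \cdot 2 \cdot 12 \cdot 11 = 46623 - \left(-10\right) 264 = 46623 - -2640 = 46623 + 2640 = 49263$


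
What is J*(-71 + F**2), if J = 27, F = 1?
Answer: -1890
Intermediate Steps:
J*(-71 + F**2) = 27*(-71 + 1**2) = 27*(-71 + 1) = 27*(-70) = -1890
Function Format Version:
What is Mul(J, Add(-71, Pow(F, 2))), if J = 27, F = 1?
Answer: -1890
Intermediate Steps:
Mul(J, Add(-71, Pow(F, 2))) = Mul(27, Add(-71, Pow(1, 2))) = Mul(27, Add(-71, 1)) = Mul(27, -70) = -1890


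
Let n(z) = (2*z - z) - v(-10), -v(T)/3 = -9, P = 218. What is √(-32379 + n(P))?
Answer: 2*I*√8047 ≈ 179.41*I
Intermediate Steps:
v(T) = 27 (v(T) = -3*(-9) = 27)
n(z) = -27 + z (n(z) = (2*z - z) - 1*27 = z - 27 = -27 + z)
√(-32379 + n(P)) = √(-32379 + (-27 + 218)) = √(-32379 + 191) = √(-32188) = 2*I*√8047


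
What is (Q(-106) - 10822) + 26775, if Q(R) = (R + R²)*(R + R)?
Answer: -2343607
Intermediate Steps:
Q(R) = 2*R*(R + R²) (Q(R) = (R + R²)*(2*R) = 2*R*(R + R²))
(Q(-106) - 10822) + 26775 = (2*(-106)²*(1 - 106) - 10822) + 26775 = (2*11236*(-105) - 10822) + 26775 = (-2359560 - 10822) + 26775 = -2370382 + 26775 = -2343607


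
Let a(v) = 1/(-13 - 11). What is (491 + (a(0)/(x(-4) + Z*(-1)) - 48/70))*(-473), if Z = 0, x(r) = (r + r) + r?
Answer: -2337756619/10080 ≈ -2.3192e+5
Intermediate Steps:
x(r) = 3*r (x(r) = 2*r + r = 3*r)
a(v) = -1/24 (a(v) = 1/(-24) = -1/24)
(491 + (a(0)/(x(-4) + Z*(-1)) - 48/70))*(-473) = (491 + (-1/(24*(3*(-4) + 0*(-1))) - 48/70))*(-473) = (491 + (-1/(24*(-12 + 0)) - 48*1/70))*(-473) = (491 + (-1/24/(-12) - 24/35))*(-473) = (491 + (-1/24*(-1/12) - 24/35))*(-473) = (491 + (1/288 - 24/35))*(-473) = (491 - 6877/10080)*(-473) = (4942403/10080)*(-473) = -2337756619/10080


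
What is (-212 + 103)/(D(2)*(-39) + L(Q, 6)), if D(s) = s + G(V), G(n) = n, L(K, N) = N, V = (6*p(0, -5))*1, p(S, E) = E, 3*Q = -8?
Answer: -109/1098 ≈ -0.099271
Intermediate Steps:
Q = -8/3 (Q = (⅓)*(-8) = -8/3 ≈ -2.6667)
V = -30 (V = (6*(-5))*1 = -30*1 = -30)
D(s) = -30 + s (D(s) = s - 30 = -30 + s)
(-212 + 103)/(D(2)*(-39) + L(Q, 6)) = (-212 + 103)/((-30 + 2)*(-39) + 6) = -109/(-28*(-39) + 6) = -109/(1092 + 6) = -109/1098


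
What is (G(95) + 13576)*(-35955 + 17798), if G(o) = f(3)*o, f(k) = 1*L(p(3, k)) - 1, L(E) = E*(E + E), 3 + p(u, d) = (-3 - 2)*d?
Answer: -1362519437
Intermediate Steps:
p(u, d) = -3 - 5*d (p(u, d) = -3 + (-3 - 2)*d = -3 - 5*d)
L(E) = 2*E² (L(E) = E*(2*E) = 2*E²)
f(k) = -1 + 2*(-3 - 5*k)² (f(k) = 1*(2*(-3 - 5*k)²) - 1 = 2*(-3 - 5*k)² - 1 = -1 + 2*(-3 - 5*k)²)
G(o) = 647*o (G(o) = (-1 + 2*(3 + 5*3)²)*o = (-1 + 2*(3 + 15)²)*o = (-1 + 2*18²)*o = (-1 + 2*324)*o = (-1 + 648)*o = 647*o)
(G(95) + 13576)*(-35955 + 17798) = (647*95 + 13576)*(-35955 + 17798) = (61465 + 13576)*(-18157) = 75041*(-18157) = -1362519437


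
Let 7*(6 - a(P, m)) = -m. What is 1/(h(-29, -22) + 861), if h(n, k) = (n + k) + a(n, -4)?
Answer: 7/5708 ≈ 0.0012263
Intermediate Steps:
a(P, m) = 6 + m/7 (a(P, m) = 6 - (-1)*m/7 = 6 + m/7)
h(n, k) = 38/7 + k + n (h(n, k) = (n + k) + (6 + (⅐)*(-4)) = (k + n) + (6 - 4/7) = (k + n) + 38/7 = 38/7 + k + n)
1/(h(-29, -22) + 861) = 1/((38/7 - 22 - 29) + 861) = 1/(-319/7 + 861) = 1/(5708/7) = 7/5708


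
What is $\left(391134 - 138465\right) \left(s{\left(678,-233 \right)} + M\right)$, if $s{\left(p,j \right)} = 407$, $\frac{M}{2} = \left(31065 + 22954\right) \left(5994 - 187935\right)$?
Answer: $-4966598646615819$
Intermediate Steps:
$M = -19656541758$ ($M = 2 \left(31065 + 22954\right) \left(5994 - 187935\right) = 2 \cdot 54019 \left(-181941\right) = 2 \left(-9828270879\right) = -19656541758$)
$\left(391134 - 138465\right) \left(s{\left(678,-233 \right)} + M\right) = \left(391134 - 138465\right) \left(407 - 19656541758\right) = 252669 \left(-19656541351\right) = -4966598646615819$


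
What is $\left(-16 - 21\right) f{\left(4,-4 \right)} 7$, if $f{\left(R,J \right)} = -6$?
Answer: $1554$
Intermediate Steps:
$\left(-16 - 21\right) f{\left(4,-4 \right)} 7 = \left(-16 - 21\right) \left(-6\right) 7 = \left(-37\right) \left(-6\right) 7 = 222 \cdot 7 = 1554$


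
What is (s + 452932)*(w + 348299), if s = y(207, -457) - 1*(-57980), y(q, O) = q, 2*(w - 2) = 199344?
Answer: 228967511787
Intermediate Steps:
w = 99674 (w = 2 + (1/2)*199344 = 2 + 99672 = 99674)
s = 58187 (s = 207 - 1*(-57980) = 207 + 57980 = 58187)
(s + 452932)*(w + 348299) = (58187 + 452932)*(99674 + 348299) = 511119*447973 = 228967511787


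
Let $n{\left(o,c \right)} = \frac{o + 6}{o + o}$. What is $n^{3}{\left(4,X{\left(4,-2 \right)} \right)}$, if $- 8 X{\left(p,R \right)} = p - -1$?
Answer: $\frac{125}{64} \approx 1.9531$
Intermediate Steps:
$X{\left(p,R \right)} = - \frac{1}{8} - \frac{p}{8}$ ($X{\left(p,R \right)} = - \frac{p - -1}{8} = - \frac{p + \left(-1 + 2\right)}{8} = - \frac{p + 1}{8} = - \frac{1 + p}{8} = - \frac{1}{8} - \frac{p}{8}$)
$n{\left(o,c \right)} = \frac{6 + o}{2 o}$
$n^{3}{\left(4,X{\left(4,-2 \right)} \right)} = \left(\frac{6 + 4}{2 \cdot 4}\right)^{3} = \left(\frac{1}{2} \cdot \frac{1}{4} \cdot 10\right)^{3} = \left(\frac{5}{4}\right)^{3} = \frac{125}{64}$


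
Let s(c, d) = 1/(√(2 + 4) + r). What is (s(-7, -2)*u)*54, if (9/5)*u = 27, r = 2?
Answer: -810 + 405*√6 ≈ 182.04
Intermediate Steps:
s(c, d) = 1/(2 + √6) (s(c, d) = 1/(√(2 + 4) + 2) = 1/(√6 + 2) = 1/(2 + √6))
u = 15 (u = (5/9)*27 = 15)
(s(-7, -2)*u)*54 = ((-1 + √6/2)*15)*54 = (-15 + 15*√6/2)*54 = -810 + 405*√6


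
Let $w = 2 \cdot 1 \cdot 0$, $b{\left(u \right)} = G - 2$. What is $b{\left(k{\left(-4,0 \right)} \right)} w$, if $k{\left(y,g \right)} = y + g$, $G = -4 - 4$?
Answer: $0$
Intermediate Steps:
$G = -8$ ($G = -4 - 4 = -8$)
$k{\left(y,g \right)} = g + y$
$b{\left(u \right)} = -10$ ($b{\left(u \right)} = -8 - 2 = -10$)
$w = 0$ ($w = 2 \cdot 0 = 0$)
$b{\left(k{\left(-4,0 \right)} \right)} w = \left(-10\right) 0 = 0$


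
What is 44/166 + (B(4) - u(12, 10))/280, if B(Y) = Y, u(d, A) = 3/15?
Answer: 32377/116200 ≈ 0.27863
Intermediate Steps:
u(d, A) = 1/5 (u(d, A) = 3*(1/15) = 1/5)
44/166 + (B(4) - u(12, 10))/280 = 44/166 + (4 - 1*1/5)/280 = 44*(1/166) + (4 - 1/5)*(1/280) = 22/83 + (19/5)*(1/280) = 22/83 + 19/1400 = 32377/116200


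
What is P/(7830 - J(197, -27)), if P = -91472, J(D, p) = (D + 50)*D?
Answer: 91472/40829 ≈ 2.2404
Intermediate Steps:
J(D, p) = D*(50 + D) (J(D, p) = (50 + D)*D = D*(50 + D))
P/(7830 - J(197, -27)) = -91472/(7830 - 197*(50 + 197)) = -91472/(7830 - 197*247) = -91472/(7830 - 1*48659) = -91472/(7830 - 48659) = -91472/(-40829) = -91472*(-1/40829) = 91472/40829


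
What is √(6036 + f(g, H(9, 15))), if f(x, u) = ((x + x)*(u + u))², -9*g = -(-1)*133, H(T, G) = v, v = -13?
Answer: 2*√12079993/9 ≈ 772.36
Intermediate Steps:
H(T, G) = -13
g = -133/9 (g = -(-1)*(-1*133)/9 = -(-1)*(-133)/9 = -⅑*133 = -133/9 ≈ -14.778)
f(x, u) = 16*u²*x² (f(x, u) = ((2*x)*(2*u))² = (4*u*x)² = 16*u²*x²)
√(6036 + f(g, H(9, 15))) = √(6036 + 16*(-13)²*(-133/9)²) = √(6036 + 16*169*(17689/81)) = √(6036 + 47831056/81) = √(48319972/81) = 2*√12079993/9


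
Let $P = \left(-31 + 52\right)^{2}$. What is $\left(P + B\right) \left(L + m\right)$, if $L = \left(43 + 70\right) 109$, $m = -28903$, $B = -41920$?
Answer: $687970694$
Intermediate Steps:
$P = 441$ ($P = 21^{2} = 441$)
$L = 12317$ ($L = 113 \cdot 109 = 12317$)
$\left(P + B\right) \left(L + m\right) = \left(441 - 41920\right) \left(12317 - 28903\right) = \left(-41479\right) \left(-16586\right) = 687970694$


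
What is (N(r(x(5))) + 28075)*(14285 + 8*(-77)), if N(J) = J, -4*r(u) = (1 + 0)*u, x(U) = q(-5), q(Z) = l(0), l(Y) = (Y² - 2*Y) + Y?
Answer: 383757175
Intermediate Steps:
l(Y) = Y² - Y
q(Z) = 0 (q(Z) = 0*(-1 + 0) = 0*(-1) = 0)
x(U) = 0
r(u) = -u/4 (r(u) = -(1 + 0)*u/4 = -u/4)
(N(r(x(5))) + 28075)*(14285 + 8*(-77)) = (-¼*0 + 28075)*(14285 + 8*(-77)) = (0 + 28075)*(14285 - 616) = 28075*13669 = 383757175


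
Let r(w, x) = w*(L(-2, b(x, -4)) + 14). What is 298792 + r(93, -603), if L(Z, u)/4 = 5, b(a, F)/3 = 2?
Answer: 301954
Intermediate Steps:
b(a, F) = 6 (b(a, F) = 3*2 = 6)
L(Z, u) = 20 (L(Z, u) = 4*5 = 20)
r(w, x) = 34*w (r(w, x) = w*(20 + 14) = w*34 = 34*w)
298792 + r(93, -603) = 298792 + 34*93 = 298792 + 3162 = 301954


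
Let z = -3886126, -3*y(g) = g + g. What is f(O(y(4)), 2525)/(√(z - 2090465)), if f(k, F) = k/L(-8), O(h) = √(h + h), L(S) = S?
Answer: -√1992197/11953182 ≈ -0.00011808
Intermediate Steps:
y(g) = -2*g/3 (y(g) = -(g + g)/3 = -2*g/3)
O(h) = √2*√h (O(h) = √(2*h) = √2*√h)
f(k, F) = -k/8 (f(k, F) = k/(-8) = k*(-⅛) = -k/8)
f(O(y(4)), 2525)/(√(z - 2090465)) = (-√2*√(-⅔*4)/8)/(√(-3886126 - 2090465)) = (-√2*√(-8/3)/8)/(√(-5976591)) = (-√2*2*I*√6/3/8)/((I*√5976591)) = (-I*√3/6)*(-I*√5976591/5976591) = -√1992197/11953182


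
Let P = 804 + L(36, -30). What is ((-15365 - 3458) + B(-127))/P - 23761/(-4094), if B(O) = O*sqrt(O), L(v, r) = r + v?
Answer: -14453738/829035 - 127*I*sqrt(127)/810 ≈ -17.434 - 1.7669*I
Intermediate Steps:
B(O) = O**(3/2)
P = 810 (P = 804 + (-30 + 36) = 804 + 6 = 810)
((-15365 - 3458) + B(-127))/P - 23761/(-4094) = ((-15365 - 3458) + (-127)**(3/2))/810 - 23761/(-4094) = (-18823 - 127*I*sqrt(127))*(1/810) - 23761*(-1/4094) = (-18823/810 - 127*I*sqrt(127)/810) + 23761/4094 = -14453738/829035 - 127*I*sqrt(127)/810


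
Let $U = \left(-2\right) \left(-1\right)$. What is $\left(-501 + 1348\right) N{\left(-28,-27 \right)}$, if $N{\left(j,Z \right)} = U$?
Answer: $1694$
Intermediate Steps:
$U = 2$
$N{\left(j,Z \right)} = 2$
$\left(-501 + 1348\right) N{\left(-28,-27 \right)} = \left(-501 + 1348\right) 2 = 847 \cdot 2 = 1694$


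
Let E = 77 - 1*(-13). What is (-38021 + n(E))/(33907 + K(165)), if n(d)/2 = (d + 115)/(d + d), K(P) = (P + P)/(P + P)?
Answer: -684337/610344 ≈ -1.1212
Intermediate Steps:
K(P) = 1 (K(P) = (2*P)/((2*P)) = (2*P)*(1/(2*P)) = 1)
E = 90 (E = 77 + 13 = 90)
n(d) = (115 + d)/d (n(d) = 2*((d + 115)/(d + d)) = 2*((115 + d)/((2*d))) = 2*((115 + d)*(1/(2*d))) = 2*((115 + d)/(2*d)) = (115 + d)/d)
(-38021 + n(E))/(33907 + K(165)) = (-38021 + (115 + 90)/90)/(33907 + 1) = (-38021 + (1/90)*205)/33908 = (-38021 + 41/18)*(1/33908) = -684337/18*1/33908 = -684337/610344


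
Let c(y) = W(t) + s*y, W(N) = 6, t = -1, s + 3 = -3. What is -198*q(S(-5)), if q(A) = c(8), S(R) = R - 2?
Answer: 8316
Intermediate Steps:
s = -6 (s = -3 - 3 = -6)
S(R) = -2 + R
c(y) = 6 - 6*y
q(A) = -42 (q(A) = 6 - 6*8 = 6 - 48 = -42)
-198*q(S(-5)) = -198*(-42) = 8316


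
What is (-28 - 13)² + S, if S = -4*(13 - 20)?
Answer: 1709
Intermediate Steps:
S = 28 (S = -4*(-7) = 28)
(-28 - 13)² + S = (-28 - 13)² + 28 = (-41)² + 28 = 1681 + 28 = 1709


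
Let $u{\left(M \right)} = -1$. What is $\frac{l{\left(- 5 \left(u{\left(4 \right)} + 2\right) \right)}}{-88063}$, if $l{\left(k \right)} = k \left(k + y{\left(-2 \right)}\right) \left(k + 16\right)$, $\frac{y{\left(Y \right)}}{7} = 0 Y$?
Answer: $- \frac{275}{88063} \approx -0.0031228$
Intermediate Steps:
$y{\left(Y \right)} = 0$ ($y{\left(Y \right)} = 7 \cdot 0 Y = 7 \cdot 0 = 0$)
$l{\left(k \right)} = k^{2} \left(16 + k\right)$ ($l{\left(k \right)} = k \left(k + 0\right) \left(k + 16\right) = k k \left(16 + k\right) = k^{2} \left(16 + k\right)$)
$\frac{l{\left(- 5 \left(u{\left(4 \right)} + 2\right) \right)}}{-88063} = \frac{\left(- 5 \left(-1 + 2\right)\right)^{2} \left(16 - 5 \left(-1 + 2\right)\right)}{-88063} = \left(\left(-5\right) 1\right)^{2} \left(16 - 5\right) \left(- \frac{1}{88063}\right) = \left(-5\right)^{2} \left(16 - 5\right) \left(- \frac{1}{88063}\right) = 25 \cdot 11 \left(- \frac{1}{88063}\right) = 275 \left(- \frac{1}{88063}\right) = - \frac{275}{88063}$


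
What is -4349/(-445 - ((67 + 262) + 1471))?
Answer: 4349/2245 ≈ 1.9372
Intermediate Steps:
-4349/(-445 - ((67 + 262) + 1471)) = -4349/(-445 - (329 + 1471)) = -4349/(-445 - 1*1800) = -4349/(-445 - 1800) = -4349/(-2245) = -4349*(-1/2245) = 4349/2245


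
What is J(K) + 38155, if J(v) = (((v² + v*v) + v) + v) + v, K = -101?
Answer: 58254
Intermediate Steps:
J(v) = 2*v² + 3*v (J(v) = (((v² + v²) + v) + v) + v = ((2*v² + v) + v) + v = ((v + 2*v²) + v) + v = (2*v + 2*v²) + v = 2*v² + 3*v)
J(K) + 38155 = -101*(3 + 2*(-101)) + 38155 = -101*(3 - 202) + 38155 = -101*(-199) + 38155 = 20099 + 38155 = 58254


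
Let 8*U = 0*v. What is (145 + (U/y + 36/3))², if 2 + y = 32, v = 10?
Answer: 24649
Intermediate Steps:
y = 30 (y = -2 + 32 = 30)
U = 0 (U = (0*10)/8 = (⅛)*0 = 0)
(145 + (U/y + 36/3))² = (145 + (0/30 + 36/3))² = (145 + (0*(1/30) + 36*(⅓)))² = (145 + (0 + 12))² = (145 + 12)² = 157² = 24649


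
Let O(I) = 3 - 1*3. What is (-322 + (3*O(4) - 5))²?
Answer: 106929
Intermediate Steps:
O(I) = 0 (O(I) = 3 - 3 = 0)
(-322 + (3*O(4) - 5))² = (-322 + (3*0 - 5))² = (-322 + (0 - 5))² = (-322 - 5)² = (-327)² = 106929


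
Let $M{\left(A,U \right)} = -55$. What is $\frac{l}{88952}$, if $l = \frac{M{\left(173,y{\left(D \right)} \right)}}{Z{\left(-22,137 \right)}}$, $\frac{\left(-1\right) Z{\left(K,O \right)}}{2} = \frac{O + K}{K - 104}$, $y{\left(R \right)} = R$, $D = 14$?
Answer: $- \frac{693}{2045896} \approx -0.00033873$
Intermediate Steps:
$Z{\left(K,O \right)} = - \frac{2 \left(K + O\right)}{-104 + K}$ ($Z{\left(K,O \right)} = - 2 \frac{O + K}{K - 104} = - 2 \frac{K + O}{-104 + K} = - \frac{2 \left(K + O\right)}{-104 + K}$)
$l = - \frac{693}{23}$ ($l = - \frac{55}{2 \frac{1}{-104 - 22} \left(\left(-1\right) \left(-22\right) - 137\right)} = - \frac{55}{2 \frac{1}{-126} \left(22 - 137\right)} = - \frac{55}{2 \left(- \frac{1}{126}\right) \left(-115\right)} = - \frac{55}{\frac{115}{63}} = \left(-55\right) \frac{63}{115} = - \frac{693}{23} \approx -30.13$)
$\frac{l}{88952} = - \frac{693}{23 \cdot 88952} = \left(- \frac{693}{23}\right) \frac{1}{88952} = - \frac{693}{2045896}$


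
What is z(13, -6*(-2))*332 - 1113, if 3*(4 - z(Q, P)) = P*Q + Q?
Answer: -55463/3 ≈ -18488.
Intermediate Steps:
z(Q, P) = 4 - Q/3 - P*Q/3 (z(Q, P) = 4 - (P*Q + Q)/3 = 4 - (Q + P*Q)/3 = 4 + (-Q/3 - P*Q/3) = 4 - Q/3 - P*Q/3)
z(13, -6*(-2))*332 - 1113 = (4 - ⅓*13 - ⅓*(-6*(-2))*13)*332 - 1113 = (4 - 13/3 - ⅓*12*13)*332 - 1113 = (4 - 13/3 - 52)*332 - 1113 = -157/3*332 - 1113 = -52124/3 - 1113 = -55463/3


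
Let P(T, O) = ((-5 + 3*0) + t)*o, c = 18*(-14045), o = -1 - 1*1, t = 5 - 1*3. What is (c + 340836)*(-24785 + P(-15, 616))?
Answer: -2181196254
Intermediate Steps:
t = 2 (t = 5 - 3 = 2)
o = -2 (o = -1 - 1 = -2)
c = -252810
P(T, O) = 6 (P(T, O) = ((-5 + 3*0) + 2)*(-2) = ((-5 + 0) + 2)*(-2) = (-5 + 2)*(-2) = -3*(-2) = 6)
(c + 340836)*(-24785 + P(-15, 616)) = (-252810 + 340836)*(-24785 + 6) = 88026*(-24779) = -2181196254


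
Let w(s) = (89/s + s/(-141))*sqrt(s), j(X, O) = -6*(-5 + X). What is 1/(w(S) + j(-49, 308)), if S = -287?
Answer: 462173607/150962956768 - 2461155*I*sqrt(287)/150962956768 ≈ 0.0030615 - 0.00027619*I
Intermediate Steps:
j(X, O) = 30 - 6*X
w(s) = sqrt(s)*(89/s - s/141) (w(s) = (89/s + s*(-1/141))*sqrt(s) = (89/s - s/141)*sqrt(s) = sqrt(s)*(89/s - s/141))
1/(w(S) + j(-49, 308)) = 1/((12549 - 1*(-287)**2)/(141*sqrt(-287)) + (30 - 6*(-49))) = 1/((-I*sqrt(287)/287)*(12549 - 1*82369)/141 + (30 + 294)) = 1/((-I*sqrt(287)/287)*(12549 - 82369)/141 + 324) = 1/((1/141)*(-I*sqrt(287)/287)*(-69820) + 324) = 1/(69820*I*sqrt(287)/40467 + 324) = 1/(324 + 69820*I*sqrt(287)/40467)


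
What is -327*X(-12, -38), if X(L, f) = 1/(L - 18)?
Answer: 109/10 ≈ 10.900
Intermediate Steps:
X(L, f) = 1/(-18 + L)
-327*X(-12, -38) = -327/(-18 - 12) = -327/(-30) = -327*(-1/30) = 109/10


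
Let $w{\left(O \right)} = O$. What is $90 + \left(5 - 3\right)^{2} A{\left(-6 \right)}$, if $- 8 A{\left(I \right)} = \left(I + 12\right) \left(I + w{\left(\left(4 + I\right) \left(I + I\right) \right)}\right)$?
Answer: $36$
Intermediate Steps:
$A{\left(I \right)} = - \frac{\left(12 + I\right) \left(I + 2 I \left(4 + I\right)\right)}{8}$ ($A{\left(I \right)} = - \frac{\left(I + 12\right) \left(I + \left(4 + I\right) \left(I + I\right)\right)}{8} = - \frac{\left(12 + I\right) \left(I + \left(4 + I\right) 2 I\right)}{8} = - \frac{\left(12 + I\right) \left(I + 2 I \left(4 + I\right)\right)}{8}$)
$90 + \left(5 - 3\right)^{2} A{\left(-6 \right)} = 90 + \left(5 - 3\right)^{2} \cdot \frac{1}{8} \left(-6\right) \left(-108 - -198 - 2 \left(-6\right)^{2}\right) = 90 + 2^{2} \cdot \frac{1}{8} \left(-6\right) \left(-108 + 198 - 72\right) = 90 + 4 \cdot \frac{1}{8} \left(-6\right) \left(-108 + 198 - 72\right) = 90 + 4 \cdot \frac{1}{8} \left(-6\right) 18 = 90 + 4 \left(- \frac{27}{2}\right) = 90 - 54 = 36$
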